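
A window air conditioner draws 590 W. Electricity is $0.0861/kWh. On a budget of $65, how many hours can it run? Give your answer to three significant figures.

1280 h

Energy budget = $65 / $0.0861 per kWh = 754.9 kWh = 754,936 Wh
Runtime = 754,936 Wh / 590 W = 1,280 h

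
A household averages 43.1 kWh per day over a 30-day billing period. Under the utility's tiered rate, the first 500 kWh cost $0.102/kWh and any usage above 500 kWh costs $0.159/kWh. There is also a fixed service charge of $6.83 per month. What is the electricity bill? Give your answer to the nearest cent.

Usage = 43.1 kWh/day × 30 days = 1293 kWh
First 500 kWh × $0.102 = $51.00
Remaining 793 kWh × $0.159 = $126.09
Energy charge = $177.09; + service $6.83 = $183.92

$183.92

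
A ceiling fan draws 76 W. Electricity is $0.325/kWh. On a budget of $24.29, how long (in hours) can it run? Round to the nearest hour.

983 h

Energy budget = $24.29 / $0.325 per kWh = 74.74 kWh = 74,738 Wh
Runtime = 74,738 Wh / 76 W = 983.4 h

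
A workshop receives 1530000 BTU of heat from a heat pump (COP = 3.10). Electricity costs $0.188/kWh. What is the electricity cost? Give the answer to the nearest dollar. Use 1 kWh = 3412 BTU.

Heat delivered = 1,530,000 BTU / 3412 = 448.4 kWh
Electrical input = 448.4 kWh / 3.10 = 144.7 kWh
Cost = 144.7 × $0.188/kWh = $27.19 ≈ $27

$27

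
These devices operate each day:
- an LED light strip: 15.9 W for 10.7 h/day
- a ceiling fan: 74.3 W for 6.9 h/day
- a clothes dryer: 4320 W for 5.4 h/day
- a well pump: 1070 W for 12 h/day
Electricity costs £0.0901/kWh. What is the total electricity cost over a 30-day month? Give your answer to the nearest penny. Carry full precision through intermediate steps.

LED light strip: 15.9 W × 10.7 h × 30 d = 5,104 Wh = 5.104 kWh
ceiling fan: 74.3 W × 6.9 h × 30 d = 15,380 Wh = 15.38 kWh
clothes dryer: 4320 W × 5.4 h × 30 d = 699,840 Wh = 699.8 kWh
well pump: 1070 W × 12 h × 30 d = 385,200 Wh = 385.2 kWh
Total energy = 5.104 + 15.38 + 699.8 + 385.2 = 1,106 kWh
Cost = 1,106 kWh × £0.0901 = £99.61

£99.61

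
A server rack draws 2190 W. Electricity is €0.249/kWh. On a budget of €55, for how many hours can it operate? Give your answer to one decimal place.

100.9 h

Energy budget = €55 / €0.249 per kWh = 220.9 kWh = 220,884 Wh
Runtime = 220,884 Wh / 2190 W = 100.9 h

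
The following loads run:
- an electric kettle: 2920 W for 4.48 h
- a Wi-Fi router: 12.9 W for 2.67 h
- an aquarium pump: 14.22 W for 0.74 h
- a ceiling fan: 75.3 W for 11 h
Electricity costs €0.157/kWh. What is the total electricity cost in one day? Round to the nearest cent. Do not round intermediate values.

€2.19

electric kettle: 2920 W × 4.48 h = 13,082 Wh = 13.08 kWh
Wi-Fi router: 12.9 W × 2.67 h = 34 Wh = 0.03444 kWh
aquarium pump: 14.22 W × 0.74 h = 11 Wh = 0.01052 kWh
ceiling fan: 75.3 W × 11 h = 828 Wh = 0.8283 kWh
Total energy = 13.08 + 0.03444 + 0.01052 + 0.8283 = 13.95 kWh
Cost = 13.95 kWh × €0.157 = €2.19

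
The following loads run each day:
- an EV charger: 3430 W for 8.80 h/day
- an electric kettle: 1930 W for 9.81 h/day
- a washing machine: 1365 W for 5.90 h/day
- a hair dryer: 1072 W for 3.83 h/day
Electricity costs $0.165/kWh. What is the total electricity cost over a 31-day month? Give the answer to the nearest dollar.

$313

EV charger: 3430 W × 8.80 h × 31 d = 935,704 Wh = 935.7 kWh
electric kettle: 1930 W × 9.81 h × 31 d = 586,932 Wh = 586.9 kWh
washing machine: 1365 W × 5.90 h × 31 d = 249,659 Wh = 249.7 kWh
hair dryer: 1072 W × 3.83 h × 31 d = 127,279 Wh = 127.3 kWh
Total energy = 935.7 + 586.9 + 249.7 + 127.3 = 1,900 kWh
Cost = 1,900 kWh × $0.165 = $313.43 ≈ $313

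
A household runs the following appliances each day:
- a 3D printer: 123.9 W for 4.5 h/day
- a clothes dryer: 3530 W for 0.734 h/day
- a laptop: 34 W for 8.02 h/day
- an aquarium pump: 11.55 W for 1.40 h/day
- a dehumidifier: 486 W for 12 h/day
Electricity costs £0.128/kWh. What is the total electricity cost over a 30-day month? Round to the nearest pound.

£36

3D printer: 123.9 W × 4.5 h × 30 d = 16,727 Wh = 16.73 kWh
clothes dryer: 3530 W × 0.734 h × 30 d = 77,731 Wh = 77.73 kWh
laptop: 34 W × 8.02 h × 30 d = 8,180 Wh = 8.18 kWh
aquarium pump: 11.55 W × 1.40 h × 30 d = 485 Wh = 0.4851 kWh
dehumidifier: 486 W × 12 h × 30 d = 174,960 Wh = 175 kWh
Total energy = 16.73 + 77.73 + 8.18 + 0.4851 + 175 = 278.1 kWh
Cost = 278.1 kWh × £0.128 = £35.59 ≈ £36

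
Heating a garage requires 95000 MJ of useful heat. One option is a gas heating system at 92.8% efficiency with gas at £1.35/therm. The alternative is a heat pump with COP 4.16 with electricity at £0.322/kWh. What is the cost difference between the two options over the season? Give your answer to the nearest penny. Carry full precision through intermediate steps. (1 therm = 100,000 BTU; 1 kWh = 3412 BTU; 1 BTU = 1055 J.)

Heat load = 95000 MJ = 95,000,000,000 J / 1055 = 90,047,393 BTU
Gas: input = 90,047,393 / 0.928 = 97,033,829 BTU = 970.3 therm → 970.3 × £1.35 = £1,309.96
Heat pump: 90,047,393 BTU / 3412 = 26,390 kWh heat; / 4.16 = 6,344 kWh in → × £0.322 = £2,042.79
Difference = |£1,309.96 − £2,042.79| = £732.84

£732.84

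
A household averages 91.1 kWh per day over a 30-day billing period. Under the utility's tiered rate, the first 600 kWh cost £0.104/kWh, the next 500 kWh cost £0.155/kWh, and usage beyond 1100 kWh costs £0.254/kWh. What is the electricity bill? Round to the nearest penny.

£554.68

Usage = 91.1 kWh/day × 30 days = 2733 kWh
First 600 kWh × £0.104 = £62.40
Next 500 kWh × £0.155 = £77.50
Remaining 1633 kWh × £0.254 = £414.78
Total = £554.68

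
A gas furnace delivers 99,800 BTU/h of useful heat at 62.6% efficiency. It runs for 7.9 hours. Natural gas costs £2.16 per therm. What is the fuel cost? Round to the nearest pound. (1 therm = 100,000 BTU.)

£27

Heat delivered = 99,800 BTU/h × 7.9 h = 788,420 BTU
Gas input = 788,420 / 0.626 = 1,259,457 BTU
= 1,259,457 / 100,000 = 12.59 therm
Cost = 12.59 × £2.16/therm = £27.20 ≈ £27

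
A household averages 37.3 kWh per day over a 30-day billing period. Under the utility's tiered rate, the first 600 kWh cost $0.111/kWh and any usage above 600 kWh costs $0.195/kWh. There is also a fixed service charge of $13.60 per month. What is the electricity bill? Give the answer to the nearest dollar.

Usage = 37.3 kWh/day × 30 days = 1119 kWh
First 600 kWh × $0.111 = $66.60
Remaining 519 kWh × $0.195 = $101.20
Energy charge = $167.81; + service $13.60 = $181.41 ≈ $181

$181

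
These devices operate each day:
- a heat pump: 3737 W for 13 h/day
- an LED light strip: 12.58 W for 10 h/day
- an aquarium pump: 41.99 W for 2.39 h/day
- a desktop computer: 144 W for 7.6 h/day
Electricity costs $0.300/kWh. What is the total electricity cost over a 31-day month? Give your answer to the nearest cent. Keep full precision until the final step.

$464.08

heat pump: 3737 W × 13 h × 31 d = 1,506,011 Wh = 1,506 kWh
LED light strip: 12.58 W × 10 h × 31 d = 3,900 Wh = 3.9 kWh
aquarium pump: 41.99 W × 2.39 h × 31 d = 3,111 Wh = 3.111 kWh
desktop computer: 144 W × 7.6 h × 31 d = 33,926 Wh = 33.93 kWh
Total energy = 1,506 + 3.9 + 3.111 + 33.93 = 1,547 kWh
Cost = 1,547 kWh × $0.300 = $464.08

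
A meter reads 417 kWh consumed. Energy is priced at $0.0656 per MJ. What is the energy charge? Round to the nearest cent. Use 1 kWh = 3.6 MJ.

417 kWh × (3.6 MJ/kWh) = 1,501 MJ
Cost = 1,501 MJ × $0.0656/MJ = $98.48

$98.48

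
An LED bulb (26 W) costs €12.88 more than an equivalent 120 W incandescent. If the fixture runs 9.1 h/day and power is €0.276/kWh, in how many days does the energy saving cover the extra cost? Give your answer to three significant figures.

54.6 days

Power saved = 120 − 26 = 94 W
Daily energy saved = 94 W × 9.1 h = 855.4 Wh = 0.8554 kWh
Daily savings = 0.8554 × €0.276 = €0.2361
Payback = €12.88 / €0.2361 per day = 54.56 days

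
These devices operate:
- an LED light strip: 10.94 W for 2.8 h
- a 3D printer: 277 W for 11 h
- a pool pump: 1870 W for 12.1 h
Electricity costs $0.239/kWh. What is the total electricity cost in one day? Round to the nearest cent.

LED light strip: 10.94 W × 2.8 h = 31 Wh = 0.03063 kWh
3D printer: 277 W × 11 h = 3,047 Wh = 3.047 kWh
pool pump: 1870 W × 12.1 h = 22,627 Wh = 22.63 kWh
Total energy = 0.03063 + 3.047 + 22.63 = 25.7 kWh
Cost = 25.7 kWh × $0.239 = $6.14

$6.14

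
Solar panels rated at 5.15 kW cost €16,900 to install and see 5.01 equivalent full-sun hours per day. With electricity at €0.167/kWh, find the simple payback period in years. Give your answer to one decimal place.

Daily generation = 5.15 kW × 5.01 h = 25.8 kWh
Annual generation = 25.8 × 365 = 9417.5 kWh
Annual savings = 9417.5 × €0.167 = €1,572.73
Payback = €16,900 / €1,572.73 = 10.7 years

10.7 years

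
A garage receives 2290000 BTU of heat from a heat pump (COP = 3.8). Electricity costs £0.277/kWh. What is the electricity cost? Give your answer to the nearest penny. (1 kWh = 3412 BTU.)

£48.92

Heat delivered = 2,290,000 BTU / 3412 = 671.2 kWh
Electrical input = 671.2 kWh / 3.8 = 176.6 kWh
Cost = 176.6 × £0.277/kWh = £48.92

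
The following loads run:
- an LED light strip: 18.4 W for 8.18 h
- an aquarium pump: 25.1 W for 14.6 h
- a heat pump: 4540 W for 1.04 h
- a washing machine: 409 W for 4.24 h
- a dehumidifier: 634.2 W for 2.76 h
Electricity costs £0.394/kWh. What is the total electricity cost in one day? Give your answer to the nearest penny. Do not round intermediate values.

£3.44

LED light strip: 18.4 W × 8.18 h = 151 Wh = 0.1505 kWh
aquarium pump: 25.1 W × 14.6 h = 366 Wh = 0.3665 kWh
heat pump: 4540 W × 1.04 h = 4,722 Wh = 4.722 kWh
washing machine: 409 W × 4.24 h = 1,734 Wh = 1.734 kWh
dehumidifier: 634.2 W × 2.76 h = 1,750 Wh = 1.75 kWh
Total energy = 0.1505 + 0.3665 + 4.722 + 1.734 + 1.75 = 8.723 kWh
Cost = 8.723 kWh × £0.394 = £3.44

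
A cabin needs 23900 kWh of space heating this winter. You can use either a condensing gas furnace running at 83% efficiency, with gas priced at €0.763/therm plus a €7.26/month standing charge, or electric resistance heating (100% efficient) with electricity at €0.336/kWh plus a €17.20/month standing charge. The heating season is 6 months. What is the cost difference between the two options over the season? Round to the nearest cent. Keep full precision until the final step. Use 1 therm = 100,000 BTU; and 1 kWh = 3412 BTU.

€7340.40

Heat load = 23900 kWh × 3412 = 81,546,800 BTU
Gas: input = 81,546,800 / 0.83 = 98,249,157 BTU = 982.5 therm → 982.5 × €0.763 = €749.64; + 6 × €7.26 standing = €793.20
Electric: 81,546,800 BTU / 3412 = 23,900 kWh → × €0.336 = €8,030.40; + 6 × €17.20 standing = €8,133.60
Difference = |€793.20 − €8,133.60| = €7,340.40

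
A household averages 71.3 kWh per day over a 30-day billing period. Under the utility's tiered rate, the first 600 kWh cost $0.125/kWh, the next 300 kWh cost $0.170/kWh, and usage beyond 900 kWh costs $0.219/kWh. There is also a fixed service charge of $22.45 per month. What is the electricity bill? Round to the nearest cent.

$419.79

Usage = 71.3 kWh/day × 30 days = 2139 kWh
First 600 kWh × $0.125 = $75.00
Next 300 kWh × $0.170 = $51.00
Remaining 1239 kWh × $0.219 = $271.34
Energy charge = $397.34; + service $22.45 = $419.79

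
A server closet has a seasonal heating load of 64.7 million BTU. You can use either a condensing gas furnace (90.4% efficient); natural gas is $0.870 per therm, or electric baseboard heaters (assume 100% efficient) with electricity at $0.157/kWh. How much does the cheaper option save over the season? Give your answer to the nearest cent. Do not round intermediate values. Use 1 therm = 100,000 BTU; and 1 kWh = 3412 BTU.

$2354.44

Heat load = 64.7 × 10⁶ BTU = 64,700,000 BTU
Gas: input = 64,700,000 / 0.904 = 71,570,796 BTU = 715.7 therm → 715.7 × $0.870 = $622.67
Electric: 64,700,000 BTU / 3412 = 18,960 kWh → × $0.157 = $2,977.11
Difference = |$622.67 − $2,977.11| = $2,354.44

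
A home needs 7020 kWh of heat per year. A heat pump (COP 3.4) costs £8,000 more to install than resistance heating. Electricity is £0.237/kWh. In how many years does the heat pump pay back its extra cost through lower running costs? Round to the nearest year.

7 years

Resistance: 7020 kWh × £0.237 = £1,663.74/yr
Heat pump: 7020 / 3.4 = 2065 kWh in → × £0.237 = £489.34/yr
Annual savings = £1,174.40
Payback = £8,000 / £1,174.40 = 6.81 years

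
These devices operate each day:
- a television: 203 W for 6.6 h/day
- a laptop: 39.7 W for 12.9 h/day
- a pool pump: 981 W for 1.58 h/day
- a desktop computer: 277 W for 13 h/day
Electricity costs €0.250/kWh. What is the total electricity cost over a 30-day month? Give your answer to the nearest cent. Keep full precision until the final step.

€52.52

television: 203 W × 6.6 h × 30 d = 40,194 Wh = 40.19 kWh
laptop: 39.7 W × 12.9 h × 30 d = 15,364 Wh = 15.36 kWh
pool pump: 981 W × 1.58 h × 30 d = 46,499 Wh = 46.5 kWh
desktop computer: 277 W × 13 h × 30 d = 108,030 Wh = 108 kWh
Total energy = 40.19 + 15.36 + 46.5 + 108 = 210.1 kWh
Cost = 210.1 kWh × €0.250 = €52.52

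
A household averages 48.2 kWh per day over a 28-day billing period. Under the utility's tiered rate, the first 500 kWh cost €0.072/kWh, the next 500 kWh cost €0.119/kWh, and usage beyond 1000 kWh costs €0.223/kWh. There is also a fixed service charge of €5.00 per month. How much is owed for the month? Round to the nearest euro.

Usage = 48.2 kWh/day × 28 days = 1349.6 kWh
First 500 kWh × €0.072 = €36.00
Next 500 kWh × €0.119 = €59.50
Remaining 349.6 kWh × €0.223 = €77.96
Energy charge = €173.46; + service €5.00 = €178.46 ≈ €178

€178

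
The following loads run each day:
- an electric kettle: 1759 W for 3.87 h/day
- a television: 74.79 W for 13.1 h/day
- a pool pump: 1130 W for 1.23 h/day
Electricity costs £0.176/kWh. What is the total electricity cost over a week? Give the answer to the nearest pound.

£11

electric kettle: 1759 W × 3.87 h × 7 d = 47,651 Wh = 47.65 kWh
television: 74.79 W × 13.1 h × 7 d = 6,858 Wh = 6.858 kWh
pool pump: 1130 W × 1.23 h × 7 d = 9,729 Wh = 9.729 kWh
Total energy = 47.65 + 6.858 + 9.729 = 64.24 kWh
Cost = 64.24 kWh × £0.176 = £11.31 ≈ £11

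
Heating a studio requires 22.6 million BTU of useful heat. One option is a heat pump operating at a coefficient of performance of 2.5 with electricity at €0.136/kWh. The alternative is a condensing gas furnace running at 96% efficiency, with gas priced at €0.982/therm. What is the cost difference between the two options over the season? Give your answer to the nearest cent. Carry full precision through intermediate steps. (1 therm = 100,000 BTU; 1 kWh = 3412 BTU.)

€129.15

Heat load = 22.6 × 10⁶ BTU = 22,600,000 BTU
Gas: input = 22,600,000 / 0.96 = 23,541,667 BTU = 235.4 therm → 235.4 × €0.982 = €231.18
Heat pump: 22,600,000 BTU / 3412 = 6,624 kWh heat; / 2.5 = 2,649 kWh in → × €0.136 = €360.33
Difference = |€231.18 − €360.33| = €129.15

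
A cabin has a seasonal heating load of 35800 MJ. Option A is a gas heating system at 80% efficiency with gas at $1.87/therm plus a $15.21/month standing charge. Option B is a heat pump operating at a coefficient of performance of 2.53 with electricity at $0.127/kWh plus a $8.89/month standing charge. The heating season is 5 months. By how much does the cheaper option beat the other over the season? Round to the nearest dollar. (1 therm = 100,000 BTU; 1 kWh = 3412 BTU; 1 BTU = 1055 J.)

$326

Heat load = 35800 MJ = 35,800,000,000 J / 1055 = 33,933,649 BTU
Gas: input = 33,933,649 / 0.80 = 42,417,062 BTU = 424.2 therm → 424.2 × $1.87 = $793.20; + 5 × $15.21 standing = $869.25
Heat pump: 33,933,649 BTU / 3412 = 9,945 kWh heat; / 2.53 = 3,931 kWh in → × $0.127 = $499.23; + 5 × $8.89 standing = $543.68
Difference = |$869.25 − $543.68| = $325.56 ≈ $326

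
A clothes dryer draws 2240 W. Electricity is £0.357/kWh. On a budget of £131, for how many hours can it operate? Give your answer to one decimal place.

163.8 h

Energy budget = £131 / £0.357 per kWh = 366.9 kWh = 366,947 Wh
Runtime = 366,947 Wh / 2240 W = 163.8 h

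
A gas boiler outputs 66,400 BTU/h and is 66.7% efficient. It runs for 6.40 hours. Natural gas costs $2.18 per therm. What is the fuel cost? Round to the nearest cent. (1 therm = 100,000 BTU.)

$13.89

Heat delivered = 66,400 BTU/h × 6.40 h = 424,960 BTU
Gas input = 424,960 / 0.667 = 637,121 BTU
= 637,121 / 100,000 = 6.371 therm
Cost = 6.371 × $2.18/therm = $13.89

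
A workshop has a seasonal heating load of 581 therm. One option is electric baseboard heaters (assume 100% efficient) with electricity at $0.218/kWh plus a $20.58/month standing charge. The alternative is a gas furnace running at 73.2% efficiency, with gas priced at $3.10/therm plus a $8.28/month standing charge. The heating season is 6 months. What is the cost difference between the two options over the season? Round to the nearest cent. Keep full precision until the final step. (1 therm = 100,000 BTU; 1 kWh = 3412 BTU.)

Heat load = 581 therm × 100,000 = 58,100,000 BTU
Gas: input = 58,100,000 / 0.732 = 79,371,585 BTU = 793.7 therm → 793.7 × $3.10 = $2,460.52; + 6 × $8.28 standing = $2,510.20
Electric: 58,100,000 BTU / 3412 = 17,030 kWh → × $0.218 = $3,712.13; + 6 × $20.58 standing = $3,835.61
Difference = |$2,510.20 − $3,835.61| = $1,325.41

$1325.41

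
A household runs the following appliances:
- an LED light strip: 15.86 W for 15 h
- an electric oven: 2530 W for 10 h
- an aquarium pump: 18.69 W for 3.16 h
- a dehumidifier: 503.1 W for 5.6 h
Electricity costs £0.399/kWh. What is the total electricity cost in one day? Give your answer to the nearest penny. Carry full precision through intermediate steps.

LED light strip: 15.86 W × 15 h = 238 Wh = 0.2379 kWh
electric oven: 2530 W × 10 h = 25,300 Wh = 25.3 kWh
aquarium pump: 18.69 W × 3.16 h = 59 Wh = 0.05906 kWh
dehumidifier: 503.1 W × 5.6 h = 2,817 Wh = 2.817 kWh
Total energy = 0.2379 + 25.3 + 0.05906 + 2.817 = 28.41 kWh
Cost = 28.41 kWh × £0.399 = £11.34

£11.34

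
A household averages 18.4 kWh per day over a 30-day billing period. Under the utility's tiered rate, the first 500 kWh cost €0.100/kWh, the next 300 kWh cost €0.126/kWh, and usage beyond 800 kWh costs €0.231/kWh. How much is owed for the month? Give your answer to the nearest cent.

€56.55

Usage = 18.4 kWh/day × 30 days = 552 kWh
First 500 kWh × €0.100 = €50.00
Next 52 kWh × €0.126 = €6.55
Remaining tier: 0 kWh (not reached)
Total = €56.55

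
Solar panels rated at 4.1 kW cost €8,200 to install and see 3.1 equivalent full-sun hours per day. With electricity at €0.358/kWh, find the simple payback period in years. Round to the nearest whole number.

Daily generation = 4.1 kW × 3.1 h = 12.71 kWh
Annual generation = 12.71 × 365 = 4639.1 kWh
Annual savings = 4639.1 × €0.358 = €1,660.82
Payback = €8,200 / €1,660.82 = 4.94 years

5 years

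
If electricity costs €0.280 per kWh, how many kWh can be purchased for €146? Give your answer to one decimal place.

€146 / €0.280 per kWh = 521.4 kWh

521.4 kWh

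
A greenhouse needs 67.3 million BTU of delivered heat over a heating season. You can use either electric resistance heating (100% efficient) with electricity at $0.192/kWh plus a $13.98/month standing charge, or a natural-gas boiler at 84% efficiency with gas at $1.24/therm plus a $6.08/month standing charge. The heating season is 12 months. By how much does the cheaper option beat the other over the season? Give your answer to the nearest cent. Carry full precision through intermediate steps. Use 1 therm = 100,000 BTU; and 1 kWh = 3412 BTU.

Heat load = 67.3 × 10⁶ BTU = 67,300,000 BTU
Gas: input = 67,300,000 / 0.84 = 80,119,048 BTU = 801.2 therm → 801.2 × $1.24 = $993.48; + 12 × $6.08 standing = $1,066.44
Electric: 67,300,000 BTU / 3412 = 19,720 kWh → × $0.192 = $3,787.10; + 12 × $13.98 standing = $3,954.86
Difference = |$1,066.44 − $3,954.86| = $2,888.43

$2888.43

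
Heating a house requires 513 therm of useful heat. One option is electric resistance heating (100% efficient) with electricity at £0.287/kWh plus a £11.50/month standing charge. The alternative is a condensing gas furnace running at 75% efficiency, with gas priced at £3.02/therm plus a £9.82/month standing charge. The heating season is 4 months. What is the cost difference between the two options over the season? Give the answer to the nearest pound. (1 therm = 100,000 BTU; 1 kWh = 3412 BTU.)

Heat load = 513 therm × 100,000 = 51,300,000 BTU
Gas: input = 51,300,000 / 0.75 = 68,400,000 BTU = 684 therm → 684 × £3.02 = £2,065.68; + 4 × £9.82 standing = £2,104.96
Electric: 51,300,000 BTU / 3412 = 15,040 kWh → × £0.287 = £4,315.09; + 4 × £11.50 standing = £4,361.09
Difference = |£2,104.96 − £4,361.09| = £2,256.13 ≈ £2256

£2256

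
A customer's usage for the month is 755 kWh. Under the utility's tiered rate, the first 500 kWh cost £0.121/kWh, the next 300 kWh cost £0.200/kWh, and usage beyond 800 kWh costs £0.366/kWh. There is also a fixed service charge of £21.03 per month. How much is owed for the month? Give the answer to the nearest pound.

£133

First 500 kWh × £0.121 = £60.50
Next 255 kWh × £0.200 = £51.00
Remaining tier: 0 kWh (not reached)
Energy charge = £111.50; + service £21.03 = £132.53 ≈ £133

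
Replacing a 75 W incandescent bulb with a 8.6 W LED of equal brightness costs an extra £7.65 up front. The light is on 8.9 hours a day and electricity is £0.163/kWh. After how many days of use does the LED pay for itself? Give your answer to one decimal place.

Power saved = 75 − 8.6 = 66.4 W
Daily energy saved = 66.4 W × 8.9 h = 591 Wh = 0.59096 kWh
Daily savings = 0.59096 × £0.163 = £0.0963
Payback = £7.65 / £0.0963 per day = 79.42 days

79.4 days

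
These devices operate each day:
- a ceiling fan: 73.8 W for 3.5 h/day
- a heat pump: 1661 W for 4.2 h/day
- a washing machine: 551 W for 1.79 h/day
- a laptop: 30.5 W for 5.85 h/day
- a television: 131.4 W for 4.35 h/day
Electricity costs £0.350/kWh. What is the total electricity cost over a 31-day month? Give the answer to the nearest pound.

ceiling fan: 73.8 W × 3.5 h × 31 d = 8,007 Wh = 8.007 kWh
heat pump: 1661 W × 4.2 h × 31 d = 216,262 Wh = 216.3 kWh
washing machine: 551 W × 1.79 h × 31 d = 30,575 Wh = 30.57 kWh
laptop: 30.5 W × 5.85 h × 31 d = 5,531 Wh = 5.531 kWh
television: 131.4 W × 4.35 h × 31 d = 17,719 Wh = 17.72 kWh
Total energy = 8.007 + 216.3 + 30.57 + 5.531 + 17.72 = 278.1 kWh
Cost = 278.1 kWh × £0.350 = £97.33 ≈ £97

£97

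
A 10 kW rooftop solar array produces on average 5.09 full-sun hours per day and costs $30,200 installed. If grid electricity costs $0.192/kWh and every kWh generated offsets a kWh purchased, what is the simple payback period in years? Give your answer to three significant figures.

8.47 years

Daily generation = 10 kW × 5.09 h = 50.9 kWh
Annual generation = 50.9 × 365 = 18578 kWh
Annual savings = 18578 × $0.192 = $3,567.07
Payback = $30,200 / $3,567.07 = 8.47 years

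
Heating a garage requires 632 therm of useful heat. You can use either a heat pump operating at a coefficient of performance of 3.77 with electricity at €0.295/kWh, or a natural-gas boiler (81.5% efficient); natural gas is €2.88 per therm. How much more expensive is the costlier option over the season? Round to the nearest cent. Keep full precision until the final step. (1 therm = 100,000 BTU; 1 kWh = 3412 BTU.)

€783.92

Heat load = 632 therm × 100,000 = 63,200,000 BTU
Gas: input = 63,200,000 / 0.815 = 77,546,012 BTU = 775.5 therm → 775.5 × €2.88 = €2,233.33
Heat pump: 63,200,000 BTU / 3412 = 18,520 kWh heat; / 3.77 = 4,913 kWh in → × €0.295 = €1,449.40
Difference = |€2,233.33 − €1,449.40| = €783.92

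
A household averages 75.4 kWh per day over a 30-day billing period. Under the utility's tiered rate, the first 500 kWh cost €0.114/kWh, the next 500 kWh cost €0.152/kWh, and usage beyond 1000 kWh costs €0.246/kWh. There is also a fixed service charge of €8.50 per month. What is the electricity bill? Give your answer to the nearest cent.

€451.95

Usage = 75.4 kWh/day × 30 days = 2262 kWh
First 500 kWh × €0.114 = €57.00
Next 500 kWh × €0.152 = €76.00
Remaining 1262 kWh × €0.246 = €310.45
Energy charge = €443.45; + service €8.50 = €451.95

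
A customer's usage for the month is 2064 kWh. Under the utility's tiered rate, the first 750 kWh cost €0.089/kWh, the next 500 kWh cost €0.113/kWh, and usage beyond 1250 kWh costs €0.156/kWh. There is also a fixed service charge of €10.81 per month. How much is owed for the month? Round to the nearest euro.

€261

First 750 kWh × €0.089 = €66.75
Next 500 kWh × €0.113 = €56.50
Remaining 814 kWh × €0.156 = €126.98
Energy charge = €250.23; + service €10.81 = €261.04 ≈ €261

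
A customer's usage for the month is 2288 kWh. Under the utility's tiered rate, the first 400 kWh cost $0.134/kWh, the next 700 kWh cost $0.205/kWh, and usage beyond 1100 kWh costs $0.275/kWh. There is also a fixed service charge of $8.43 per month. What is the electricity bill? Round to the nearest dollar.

$532

First 400 kWh × $0.134 = $53.60
Next 700 kWh × $0.205 = $143.50
Remaining 1188 kWh × $0.275 = $326.70
Energy charge = $523.80; + service $8.43 = $532.23 ≈ $532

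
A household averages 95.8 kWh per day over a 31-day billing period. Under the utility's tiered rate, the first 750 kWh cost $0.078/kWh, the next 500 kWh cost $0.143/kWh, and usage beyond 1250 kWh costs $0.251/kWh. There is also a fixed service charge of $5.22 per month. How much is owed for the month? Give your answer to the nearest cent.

Usage = 95.8 kWh/day × 31 days = 2969.8 kWh
First 750 kWh × $0.078 = $58.50
Next 500 kWh × $0.143 = $71.50
Remaining 1719.8 kWh × $0.251 = $431.67
Energy charge = $561.67; + service $5.22 = $566.89

$566.89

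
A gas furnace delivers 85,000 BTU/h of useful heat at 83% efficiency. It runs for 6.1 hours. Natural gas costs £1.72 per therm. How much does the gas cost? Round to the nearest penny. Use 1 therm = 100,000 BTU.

£10.74

Heat delivered = 85,000 BTU/h × 6.1 h = 518,500 BTU
Gas input = 518,500 / 0.83 = 624,699 BTU
= 624,699 / 100,000 = 6.247 therm
Cost = 6.247 × £1.72/therm = £10.74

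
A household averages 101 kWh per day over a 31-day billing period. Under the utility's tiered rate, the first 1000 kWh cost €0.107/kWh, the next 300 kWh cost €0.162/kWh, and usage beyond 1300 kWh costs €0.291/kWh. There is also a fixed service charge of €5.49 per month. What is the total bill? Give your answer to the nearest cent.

€693.91

Usage = 101 kWh/day × 31 days = 3131 kWh
First 1000 kWh × €0.107 = €107.00
Next 300 kWh × €0.162 = €48.60
Remaining 1831 kWh × €0.291 = €532.82
Energy charge = €688.42; + service €5.49 = €693.91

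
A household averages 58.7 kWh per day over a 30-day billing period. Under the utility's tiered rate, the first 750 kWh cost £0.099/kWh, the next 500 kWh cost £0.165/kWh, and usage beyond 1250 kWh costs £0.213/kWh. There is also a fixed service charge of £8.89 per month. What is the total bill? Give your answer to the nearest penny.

Usage = 58.7 kWh/day × 30 days = 1761 kWh
First 750 kWh × £0.099 = £74.25
Next 500 kWh × £0.165 = £82.50
Remaining 511 kWh × £0.213 = £108.84
Energy charge = £265.59; + service £8.89 = £274.48

£274.48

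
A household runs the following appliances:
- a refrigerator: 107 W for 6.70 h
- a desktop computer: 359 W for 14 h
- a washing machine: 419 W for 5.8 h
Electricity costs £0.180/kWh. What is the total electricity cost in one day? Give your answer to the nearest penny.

refrigerator: 107 W × 6.70 h = 717 Wh = 0.7169 kWh
desktop computer: 359 W × 14 h = 5,026 Wh = 5.026 kWh
washing machine: 419 W × 5.8 h = 2,430 Wh = 2.43 kWh
Total energy = 0.7169 + 5.026 + 2.43 = 8.173 kWh
Cost = 8.173 kWh × £0.180 = £1.47

£1.47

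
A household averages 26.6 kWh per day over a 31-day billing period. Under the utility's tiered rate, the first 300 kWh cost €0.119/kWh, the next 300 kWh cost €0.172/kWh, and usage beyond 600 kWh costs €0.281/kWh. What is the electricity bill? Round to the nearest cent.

Usage = 26.6 kWh/day × 31 days = 824.6 kWh
First 300 kWh × €0.119 = €35.70
Next 300 kWh × €0.172 = €51.60
Remaining 224.6 kWh × €0.281 = €63.11
Total = €150.41

€150.41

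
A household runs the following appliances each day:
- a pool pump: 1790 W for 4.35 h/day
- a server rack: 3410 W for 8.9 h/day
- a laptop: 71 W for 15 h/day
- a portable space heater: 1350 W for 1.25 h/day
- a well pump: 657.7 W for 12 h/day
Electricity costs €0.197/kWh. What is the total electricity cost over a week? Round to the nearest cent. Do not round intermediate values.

pool pump: 1790 W × 4.35 h × 7 d = 54,505 Wh = 54.51 kWh
server rack: 3410 W × 8.9 h × 7 d = 212,443 Wh = 212.4 kWh
laptop: 71 W × 15 h × 7 d = 7,455 Wh = 7.455 kWh
portable space heater: 1350 W × 1.25 h × 7 d = 11,812 Wh = 11.81 kWh
well pump: 657.7 W × 12 h × 7 d = 55,247 Wh = 55.25 kWh
Total energy = 54.51 + 212.4 + 7.455 + 11.81 + 55.25 = 341.5 kWh
Cost = 341.5 kWh × €0.197 = €67.27

€67.27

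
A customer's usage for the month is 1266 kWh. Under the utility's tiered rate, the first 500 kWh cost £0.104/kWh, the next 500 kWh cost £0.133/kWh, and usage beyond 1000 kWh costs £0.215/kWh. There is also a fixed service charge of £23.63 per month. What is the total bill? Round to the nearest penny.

£199.32

First 500 kWh × £0.104 = £52.00
Next 500 kWh × £0.133 = £66.50
Remaining 266 kWh × £0.215 = £57.19
Energy charge = £175.69; + service £23.63 = £199.32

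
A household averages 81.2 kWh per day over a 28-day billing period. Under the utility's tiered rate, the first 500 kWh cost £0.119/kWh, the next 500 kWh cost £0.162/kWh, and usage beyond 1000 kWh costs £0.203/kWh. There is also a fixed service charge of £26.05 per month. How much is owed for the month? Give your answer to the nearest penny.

Usage = 81.2 kWh/day × 28 days = 2273.6 kWh
First 500 kWh × £0.119 = £59.50
Next 500 kWh × £0.162 = £81.00
Remaining 1273.6 kWh × £0.203 = £258.54
Energy charge = £399.04; + service £26.05 = £425.09

£425.09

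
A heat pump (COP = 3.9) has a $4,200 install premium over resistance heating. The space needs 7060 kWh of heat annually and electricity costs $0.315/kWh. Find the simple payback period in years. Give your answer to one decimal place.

Resistance: 7060 kWh × $0.315 = $2,223.90/yr
Heat pump: 7060 / 3.9 = 1810 kWh in → × $0.315 = $570.23/yr
Annual savings = $1,653.67
Payback = $4,200 / $1,653.67 = 2.54 years

2.5 years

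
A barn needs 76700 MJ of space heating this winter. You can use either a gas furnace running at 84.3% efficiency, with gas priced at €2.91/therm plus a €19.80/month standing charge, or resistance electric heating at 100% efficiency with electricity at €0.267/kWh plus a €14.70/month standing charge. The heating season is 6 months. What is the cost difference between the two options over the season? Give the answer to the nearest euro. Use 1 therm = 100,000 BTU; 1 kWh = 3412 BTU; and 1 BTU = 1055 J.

€3149

Heat load = 76700 MJ = 76,700,000,000 J / 1055 = 72,701,422 BTU
Gas: input = 72,701,422 / 0.843 = 86,241,307 BTU = 862.4 therm → 862.4 × €2.91 = €2,509.62; + 6 × €19.80 standing = €2,628.42
Electric: 72,701,422 BTU / 3412 = 21,310 kWh → × €0.267 = €5,689.12; + 6 × €14.70 standing = €5,777.32
Difference = |€2,628.42 − €5,777.32| = €3,148.90 ≈ €3149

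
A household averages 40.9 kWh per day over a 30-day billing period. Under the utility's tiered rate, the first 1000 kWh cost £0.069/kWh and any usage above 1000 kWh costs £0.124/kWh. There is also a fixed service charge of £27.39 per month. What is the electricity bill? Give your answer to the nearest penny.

£124.54

Usage = 40.9 kWh/day × 30 days = 1227 kWh
First 1000 kWh × £0.069 = £69.00
Remaining 227 kWh × £0.124 = £28.15
Energy charge = £97.15; + service £27.39 = £124.54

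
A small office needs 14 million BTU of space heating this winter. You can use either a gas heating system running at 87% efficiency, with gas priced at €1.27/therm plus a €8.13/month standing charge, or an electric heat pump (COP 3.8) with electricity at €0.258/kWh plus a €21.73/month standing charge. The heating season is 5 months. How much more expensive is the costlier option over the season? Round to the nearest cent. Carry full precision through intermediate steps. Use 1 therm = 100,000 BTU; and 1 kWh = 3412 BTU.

€142.22

Heat load = 14 × 10⁶ BTU = 14,000,000 BTU
Gas: input = 14,000,000 / 0.87 = 16,091,954 BTU = 160.9 therm → 160.9 × €1.27 = €204.37; + 5 × €8.13 standing = €245.02
Heat pump: 14,000,000 BTU / 3412 = 4,103 kWh heat; / 3.8 = 1,080 kWh in → × €0.258 = €278.58; + 5 × €21.73 standing = €387.23
Difference = |€245.02 − €387.23| = €142.22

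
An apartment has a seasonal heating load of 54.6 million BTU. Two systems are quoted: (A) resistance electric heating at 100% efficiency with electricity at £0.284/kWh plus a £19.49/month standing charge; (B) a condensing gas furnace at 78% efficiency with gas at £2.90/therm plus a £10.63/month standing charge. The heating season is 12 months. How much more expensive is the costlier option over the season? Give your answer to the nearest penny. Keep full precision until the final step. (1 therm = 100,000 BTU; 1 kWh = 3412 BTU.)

£2620.99

Heat load = 54.6 × 10⁶ BTU = 54,600,000 BTU
Gas: input = 54,600,000 / 0.78 = 70,000,000 BTU = 700 therm → 700 × £2.90 = £2,030.00; + 12 × £10.63 standing = £2,157.56
Electric: 54,600,000 BTU / 3412 = 16,000 kWh → × £0.284 = £4,544.67; + 12 × £19.49 standing = £4,778.55
Difference = |£2,157.56 − £4,778.55| = £2,620.99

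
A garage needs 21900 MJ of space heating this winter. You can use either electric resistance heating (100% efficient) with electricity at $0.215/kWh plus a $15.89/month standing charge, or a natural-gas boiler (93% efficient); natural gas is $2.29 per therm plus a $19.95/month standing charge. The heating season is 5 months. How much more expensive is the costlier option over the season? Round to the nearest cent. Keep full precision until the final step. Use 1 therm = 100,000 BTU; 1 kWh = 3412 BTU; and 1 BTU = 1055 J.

Heat load = 21900 MJ = 21,900,000,000 J / 1055 = 20,758,294 BTU
Gas: input = 20,758,294 / 0.930 = 22,320,746 BTU = 223.2 therm → 223.2 × $2.29 = $511.15; + 5 × $19.95 standing = $610.90
Electric: 20,758,294 BTU / 3412 = 6,084 kWh → × $0.215 = $1,308.04; + 5 × $15.89 standing = $1,387.49
Difference = |$610.90 − $1,387.49| = $776.60

$776.60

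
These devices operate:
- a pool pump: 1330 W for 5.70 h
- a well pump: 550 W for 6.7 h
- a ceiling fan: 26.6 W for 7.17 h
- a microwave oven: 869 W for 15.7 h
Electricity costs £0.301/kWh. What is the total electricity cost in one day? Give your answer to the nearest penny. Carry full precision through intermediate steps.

£7.56

pool pump: 1330 W × 5.70 h = 7,581 Wh = 7.581 kWh
well pump: 550 W × 6.7 h = 3,685 Wh = 3.685 kWh
ceiling fan: 26.6 W × 7.17 h = 191 Wh = 0.1907 kWh
microwave oven: 869 W × 15.7 h = 13,643 Wh = 13.64 kWh
Total energy = 7.581 + 3.685 + 0.1907 + 13.64 = 25.1 kWh
Cost = 25.1 kWh × £0.301 = £7.56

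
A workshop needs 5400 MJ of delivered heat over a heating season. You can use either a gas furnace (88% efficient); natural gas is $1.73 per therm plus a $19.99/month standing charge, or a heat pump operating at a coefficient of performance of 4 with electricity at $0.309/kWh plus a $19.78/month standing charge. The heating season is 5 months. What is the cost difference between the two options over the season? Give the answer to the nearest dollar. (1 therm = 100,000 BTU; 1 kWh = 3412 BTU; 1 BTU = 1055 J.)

Heat load = 5400 MJ = 5,400,000,000 J / 1055 = 5,118,483 BTU
Gas: input = 5,118,483 / 0.88 = 5,816,458 BTU = 58.16 therm → 58.16 × $1.73 = $100.62; + 5 × $19.99 standing = $200.57
Heat pump: 5,118,483 BTU / 3412 = 1,500 kWh heat; / 4 = 375 kWh in → × $0.309 = $115.89; + 5 × $19.78 standing = $214.79
Difference = |$200.57 − $214.79| = $14.21 ≈ $14

$14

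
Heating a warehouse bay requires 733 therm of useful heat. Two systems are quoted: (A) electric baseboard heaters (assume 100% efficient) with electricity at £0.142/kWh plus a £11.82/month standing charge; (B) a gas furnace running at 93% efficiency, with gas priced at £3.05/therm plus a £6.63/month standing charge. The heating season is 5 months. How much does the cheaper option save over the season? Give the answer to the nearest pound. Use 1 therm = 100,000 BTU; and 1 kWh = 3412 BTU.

£673

Heat load = 733 therm × 100,000 = 73,300,000 BTU
Gas: input = 73,300,000 / 0.930 = 78,817,204 BTU = 788.2 therm → 788.2 × £3.05 = £2,403.92; + 5 × £6.63 standing = £2,437.07
Electric: 73,300,000 BTU / 3412 = 21,480 kWh → × £0.142 = £3,050.59; + 5 × £11.82 standing = £3,109.69
Difference = |£2,437.07 − £3,109.69| = £672.61 ≈ £673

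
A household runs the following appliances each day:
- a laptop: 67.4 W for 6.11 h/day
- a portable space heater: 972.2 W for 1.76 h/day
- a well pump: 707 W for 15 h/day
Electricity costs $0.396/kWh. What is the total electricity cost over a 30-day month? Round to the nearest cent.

laptop: 67.4 W × 6.11 h × 30 d = 12,354 Wh = 12.35 kWh
portable space heater: 972.2 W × 1.76 h × 30 d = 51,332 Wh = 51.33 kWh
well pump: 707 W × 15 h × 30 d = 318,150 Wh = 318.1 kWh
Total energy = 12.35 + 51.33 + 318.1 = 381.8 kWh
Cost = 381.8 kWh × $0.396 = $151.21

$151.21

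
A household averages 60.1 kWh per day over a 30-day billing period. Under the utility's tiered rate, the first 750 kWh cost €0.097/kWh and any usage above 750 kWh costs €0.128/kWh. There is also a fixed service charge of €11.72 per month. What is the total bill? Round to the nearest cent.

€219.25

Usage = 60.1 kWh/day × 30 days = 1803 kWh
First 750 kWh × €0.097 = €72.75
Remaining 1053 kWh × €0.128 = €134.78
Energy charge = €207.53; + service €11.72 = €219.25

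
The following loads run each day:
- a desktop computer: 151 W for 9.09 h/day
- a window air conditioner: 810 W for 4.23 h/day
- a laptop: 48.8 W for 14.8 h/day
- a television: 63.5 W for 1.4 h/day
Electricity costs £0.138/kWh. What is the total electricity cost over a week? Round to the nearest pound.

£5

desktop computer: 151 W × 9.09 h × 7 d = 9,608 Wh = 9.608 kWh
window air conditioner: 810 W × 4.23 h × 7 d = 23,984 Wh = 23.98 kWh
laptop: 48.8 W × 14.8 h × 7 d = 5,056 Wh = 5.056 kWh
television: 63.5 W × 1.4 h × 7 d = 622 Wh = 0.6223 kWh
Total energy = 9.608 + 23.98 + 5.056 + 0.6223 = 39.27 kWh
Cost = 39.27 kWh × £0.138 = £5.42 ≈ £5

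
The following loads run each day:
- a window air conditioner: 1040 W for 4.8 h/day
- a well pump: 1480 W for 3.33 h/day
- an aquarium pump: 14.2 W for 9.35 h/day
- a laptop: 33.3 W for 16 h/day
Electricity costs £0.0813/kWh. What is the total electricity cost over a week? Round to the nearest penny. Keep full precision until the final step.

£6.02

window air conditioner: 1040 W × 4.8 h × 7 d = 34,944 Wh = 34.94 kWh
well pump: 1480 W × 3.33 h × 7 d = 34,499 Wh = 34.5 kWh
aquarium pump: 14.2 W × 9.35 h × 7 d = 929 Wh = 0.9294 kWh
laptop: 33.3 W × 16 h × 7 d = 3,730 Wh = 3.73 kWh
Total energy = 34.94 + 34.5 + 0.9294 + 3.73 = 74.1 kWh
Cost = 74.1 kWh × £0.0813 = £6.02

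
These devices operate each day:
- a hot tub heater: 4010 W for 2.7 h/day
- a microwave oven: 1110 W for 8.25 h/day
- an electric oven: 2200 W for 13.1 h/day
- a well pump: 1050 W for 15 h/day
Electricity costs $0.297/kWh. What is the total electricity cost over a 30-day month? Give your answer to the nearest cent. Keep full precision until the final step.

$575.18

hot tub heater: 4010 W × 2.7 h × 30 d = 324,810 Wh = 324.8 kWh
microwave oven: 1110 W × 8.25 h × 30 d = 274,725 Wh = 274.7 kWh
electric oven: 2200 W × 13.1 h × 30 d = 864,600 Wh = 864.6 kWh
well pump: 1050 W × 15 h × 30 d = 472,500 Wh = 472.5 kWh
Total energy = 324.8 + 274.7 + 864.6 + 472.5 = 1,937 kWh
Cost = 1,937 kWh × $0.297 = $575.18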